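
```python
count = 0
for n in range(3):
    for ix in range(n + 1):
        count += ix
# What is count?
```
Trace:
  count=0
  count=0, n=0, ix=0
  count=0, n=1, ix=0
  count=1, n=1, ix=1
  count=1, n=2, ix=0
  count=2, n=2, ix=1
  count=4, n=2, ix=2

Final answer: 4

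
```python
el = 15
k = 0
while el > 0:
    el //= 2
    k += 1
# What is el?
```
Trace:
  el=15
  el=15, k=0
  el=7, k=1
  el=3, k=2
  el=1, k=3
  el=0, k=4

Final answer: 0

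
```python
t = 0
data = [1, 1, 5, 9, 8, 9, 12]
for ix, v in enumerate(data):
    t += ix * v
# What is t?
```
Trace:
  t=0
  t=0, ix=0, v=1
  t=1, ix=1, v=1
  t=11, ix=2, v=5
  t=38, ix=3, v=9
  t=70, ix=4, v=8
  t=115, ix=5, v=9
  t=187, ix=6, v=12

Final answer: 187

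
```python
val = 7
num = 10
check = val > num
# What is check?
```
Trace:
  val=7
  val=7, num=10
  val=7, num=10, check=False

Final answer: False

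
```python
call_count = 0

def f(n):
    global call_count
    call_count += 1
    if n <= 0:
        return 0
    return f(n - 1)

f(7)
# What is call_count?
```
Call trace:
f(n=7)
  f(n=6)
    f(n=5)
      f(n=4)
        f(n=3)
          f(n=2)
            f(n=1)
              f(n=0)
              -> return 0
            -> return 0
          -> return 0
        -> return 0
      -> return 0
    -> return 0
  -> return 0
-> return 0

call_count is incremented once per call. f is entered once for each n = 7, 6, 5, 4, 3, 2, 1, 0 (the n <= 0 call returns without recursing), i.e. 7 + 1 calls.
call_count = 8

Final answer: 8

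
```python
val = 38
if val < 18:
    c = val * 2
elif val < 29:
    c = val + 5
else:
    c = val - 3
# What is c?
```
Trace:
  val=38
  val=38, c=35

Final answer: 35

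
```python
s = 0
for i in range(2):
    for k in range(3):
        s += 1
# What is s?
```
Trace:
  s=0
  s=1, i=0, k=0
  s=2, i=0, k=1
  s=3, i=0, k=2
  s=4, i=1, k=0
  s=5, i=1, k=1
  s=6, i=1, k=2

Final answer: 6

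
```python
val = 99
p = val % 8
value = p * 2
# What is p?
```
Trace:
  val=99
  val=99, p=3
  val=99, p=3, value=6

Final answer: 3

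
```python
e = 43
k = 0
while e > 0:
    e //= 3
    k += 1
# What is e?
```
Trace:
  e=43
  e=43, k=0
  e=14, k=1
  e=4, k=2
  e=1, k=3
  e=0, k=4

Final answer: 0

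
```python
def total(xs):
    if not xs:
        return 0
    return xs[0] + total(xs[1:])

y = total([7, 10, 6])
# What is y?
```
Call trace:
total(xs=[7, 10, 6])
  total(xs=[10, 6])
    total(xs=[6])
      total(xs=[])
      -> return 0
    -> return 6
  -> return 16
-> return 23

Final answer: 23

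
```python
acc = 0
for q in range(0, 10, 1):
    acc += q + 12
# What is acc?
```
Trace:
  acc=0
  acc=12, q=0
  acc=25, q=1
  acc=39, q=2
  acc=54, q=3
  acc=70, q=4
  acc=87, q=5
  acc=105, q=6
  acc=124, q=7
  acc=144, q=8
  acc=165, q=9

Final answer: 165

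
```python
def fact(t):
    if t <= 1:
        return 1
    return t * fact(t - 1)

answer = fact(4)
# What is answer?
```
Call trace:
fact(t=4)
  fact(t=3)
    fact(t=2)
      fact(t=1)
      -> return 1
    -> return 2
  -> return 6
-> return 24

Final answer: 24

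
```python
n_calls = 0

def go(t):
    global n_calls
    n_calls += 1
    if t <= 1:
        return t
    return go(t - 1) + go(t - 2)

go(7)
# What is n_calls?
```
Call trace (a repeated sub-call is expanded the first time; later identical calls just restate its return value):
go(t=7)
  go(t=6)
    go(t=5)
      go(t=4)
        go(t=3)
          go(t=2)
            go(t=1)
            -> return 1
            go(t=0)
            -> return 0
          -> return 1
          go(t=1)
          -> return 1
        -> return 2
        go(t=2) -> return 1  (same call as traced above)
      -> return 3
      go(t=3) -> return 2  (same call as traced above)
    -> return 5
    go(t=4) -> return 3  (same call as traced above)
  -> return 8
  go(t=5) -> return 5  (same call as traced above)
-> return 13

n_calls is incremented once per call, so count the calls in each subtree. Let C(t) = number of calls made by go(t).
C(0) = C(1) = 1 (base case, no recursion); C(t) = 1 + C(t - 1) + C(t - 2) otherwise.
C(2) = 1 + C(1) + C(0) = 1 + 1 + 1 = 3
C(3) = 1 + C(2) + C(1) = 1 + 3 + 1 = 5
C(4) = 1 + C(3) + C(2) = 1 + 5 + 3 = 9
C(5) = 1 + C(4) + C(3) = 1 + 9 + 5 = 15
C(6) = 1 + C(5) + C(4) = 1 + 15 + 9 = 25
C(7) = 1 + C(6) + C(5) = 1 + 25 + 15 = 41
n_calls = C(7) = 41

Final answer: 41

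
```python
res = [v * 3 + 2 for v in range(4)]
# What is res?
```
Trace:
  v=0
  v=1
  v=2
  v=3
  res=[2, 5, 8, 11]

Final answer: [2, 5, 8, 11]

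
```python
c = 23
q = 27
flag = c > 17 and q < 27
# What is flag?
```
Trace:
  c=23
  c=23, q=27
  c=23, q=27, flag=False

Final answer: False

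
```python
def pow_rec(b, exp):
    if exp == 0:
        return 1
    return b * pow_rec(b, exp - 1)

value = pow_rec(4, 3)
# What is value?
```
Call trace:
pow_rec(b=4, exp=3)
  pow_rec(b=4, exp=2)
    pow_rec(b=4, exp=1)
      pow_rec(b=4, exp=0)
      -> return 1
    -> return 4
  -> return 16
-> return 64

Final answer: 64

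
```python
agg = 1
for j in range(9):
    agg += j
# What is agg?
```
Trace:
  agg=1
  agg=1, j=0
  agg=2, j=1
  agg=4, j=2
  agg=7, j=3
  agg=11, j=4
  agg=16, j=5
  agg=22, j=6
  agg=29, j=7
  agg=37, j=8

Final answer: 37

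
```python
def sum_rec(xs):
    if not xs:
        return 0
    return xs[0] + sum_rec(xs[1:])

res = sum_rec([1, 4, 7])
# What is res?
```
Call trace:
sum_rec(xs=[1, 4, 7])
  sum_rec(xs=[4, 7])
    sum_rec(xs=[7])
      sum_rec(xs=[])
      -> return 0
    -> return 7
  -> return 11
-> return 12

Final answer: 12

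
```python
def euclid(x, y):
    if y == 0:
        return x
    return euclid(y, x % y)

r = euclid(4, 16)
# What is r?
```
Call trace:
euclid(x=4, y=16)
  euclid(x=16, y=4)
    euclid(x=4, y=0)
    -> return 4
  -> return 4
-> return 4

Final answer: 4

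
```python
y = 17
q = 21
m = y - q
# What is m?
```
Trace:
  y=17
  y=17, q=21
  y=17, q=21, m=-4

Final answer: -4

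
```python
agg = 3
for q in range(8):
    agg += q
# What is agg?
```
Trace:
  agg=3
  agg=3, q=0
  agg=4, q=1
  agg=6, q=2
  agg=9, q=3
  agg=13, q=4
  agg=18, q=5
  agg=24, q=6
  agg=31, q=7

Final answer: 31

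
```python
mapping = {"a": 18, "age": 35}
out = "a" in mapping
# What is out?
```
Trace:
  mapping={'a': 18, 'age': 35}
  mapping={'a': 18, 'age': 35}, out=True

Final answer: True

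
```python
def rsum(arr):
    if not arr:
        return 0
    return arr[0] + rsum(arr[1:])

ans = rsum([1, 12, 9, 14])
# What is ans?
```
Call trace:
rsum(arr=[1, 12, 9, 14])
  rsum(arr=[12, 9, 14])
    rsum(arr=[9, 14])
      rsum(arr=[14])
        rsum(arr=[])
        -> return 0
      -> return 14
    -> return 23
  -> return 35
-> return 36

Final answer: 36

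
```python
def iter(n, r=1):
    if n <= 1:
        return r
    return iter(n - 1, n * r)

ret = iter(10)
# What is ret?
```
Call trace:
iter(n=10, r=1)
  iter(n=9, r=10)
    iter(n=8, r=90)
      iter(n=7, r=720)
        iter(n=6, r=5040)
          iter(n=5, r=30240)
            iter(n=4, r=151200)
              iter(n=3, r=604800)
                iter(n=2, r=1814400)
                  iter(n=1, r=3628800)
                  -> return 3628800
                -> return 3628800
              -> return 3628800
            -> return 3628800
          -> return 3628800
        -> return 3628800
      -> return 3628800
    -> return 3628800
  -> return 3628800
-> return 3628800

Final answer: 3628800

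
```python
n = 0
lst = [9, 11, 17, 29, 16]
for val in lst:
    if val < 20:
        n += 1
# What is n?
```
Trace:
  n=0
  n=1, val=9
  n=2, val=11
  n=3, val=17
  n=3, val=29
  n=4, val=16

Final answer: 4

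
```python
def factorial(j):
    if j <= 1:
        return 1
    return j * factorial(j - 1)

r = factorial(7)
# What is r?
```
Call trace:
factorial(j=7)
  factorial(j=6)
    factorial(j=5)
      factorial(j=4)
        factorial(j=3)
          factorial(j=2)
            factorial(j=1)
            -> return 1
          -> return 2
        -> return 6
      -> return 24
    -> return 120
  -> return 720
-> return 5040

Final answer: 5040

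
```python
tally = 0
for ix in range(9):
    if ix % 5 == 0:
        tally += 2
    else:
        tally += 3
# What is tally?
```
Trace:
  tally=0
  tally=2, ix=0
  tally=5, ix=1
  tally=8, ix=2
  tally=11, ix=3
  tally=14, ix=4
  tally=16, ix=5
  tally=19, ix=6
  tally=22, ix=7
  tally=25, ix=8

Final answer: 25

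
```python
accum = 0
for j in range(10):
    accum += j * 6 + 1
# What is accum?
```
Trace:
  accum=0
  accum=1, j=0
  accum=8, j=1
  accum=21, j=2
  accum=40, j=3
  accum=65, j=4
  accum=96, j=5
  accum=133, j=6
  accum=176, j=7
  accum=225, j=8
  accum=280, j=9

Final answer: 280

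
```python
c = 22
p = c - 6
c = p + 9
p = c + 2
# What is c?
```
Trace:
  c=22
  c=22, p=16
  c=25, p=16
  c=25, p=27

Final answer: 25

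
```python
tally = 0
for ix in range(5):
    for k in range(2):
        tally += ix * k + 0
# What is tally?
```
Trace:
  tally=0
  tally=0, ix=0, k=0
  tally=0, ix=0, k=1
  tally=0, ix=1, k=0
  tally=1, ix=1, k=1
  tally=1, ix=2, k=0
  tally=3, ix=2, k=1
  tally=3, ix=3, k=0
  tally=6, ix=3, k=1
  tally=6, ix=4, k=0
  tally=10, ix=4, k=1

Final answer: 10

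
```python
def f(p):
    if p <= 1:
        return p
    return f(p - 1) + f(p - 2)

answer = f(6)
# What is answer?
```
Call trace (a repeated sub-call is expanded the first time; later identical calls just restate its return value):
f(p=6)
  f(p=5)
    f(p=4)
      f(p=3)
        f(p=2)
          f(p=1)
          -> return 1
          f(p=0)
          -> return 0
        -> return 1
        f(p=1)
        -> return 1
      -> return 2
      f(p=2) -> return 1  (same call as traced above)
    -> return 3
    f(p=3) -> return 2  (same call as traced above)
  -> return 5
  f(p=4) -> return 3  (same call as traced above)
-> return 8

Final answer: 8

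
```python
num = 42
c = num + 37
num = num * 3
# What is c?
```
Trace:
  num=42
  num=42, c=79
  num=126, c=79

Final answer: 79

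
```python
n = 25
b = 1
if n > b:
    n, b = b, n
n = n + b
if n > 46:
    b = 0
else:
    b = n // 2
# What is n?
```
Trace:
  n=25
  n=25, b=1
  n=1, b=25
  n=26, b=25
  n=26, b=13

Final answer: 26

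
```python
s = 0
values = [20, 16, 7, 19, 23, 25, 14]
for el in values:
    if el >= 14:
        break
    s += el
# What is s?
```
Trace:
  s=0
  s=0, el=20

Final answer: 0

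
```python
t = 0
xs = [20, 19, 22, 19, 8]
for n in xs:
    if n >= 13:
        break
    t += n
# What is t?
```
Trace:
  t=0
  t=0, n=20

Final answer: 0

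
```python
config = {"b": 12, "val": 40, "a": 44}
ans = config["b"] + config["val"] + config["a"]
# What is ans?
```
Trace:
  config={'b': 12, 'val': 40, 'a': 44}
  config={'b': 12, 'val': 40, 'a': 44}, ans=96

Final answer: 96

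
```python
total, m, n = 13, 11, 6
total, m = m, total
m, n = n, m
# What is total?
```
Trace:
  total=13, m=11, n=6
  total=11, m=13, n=6
  total=11, m=6, n=13

Final answer: 11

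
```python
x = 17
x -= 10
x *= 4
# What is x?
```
Trace:
  x=17
  x=7
  x=28

Final answer: 28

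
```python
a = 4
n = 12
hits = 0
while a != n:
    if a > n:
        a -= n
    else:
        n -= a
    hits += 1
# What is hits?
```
Trace:
  a=4
  a=4, n=12
  a=4, n=12, hits=0
  a=4, n=8, hits=1
  a=4, n=4, hits=2

Final answer: 2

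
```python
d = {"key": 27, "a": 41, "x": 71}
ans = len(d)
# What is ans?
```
Trace:
  d={'key': 27, 'a': 41, 'x': 71}
  d={'key': 27, 'a': 41, 'x': 71}, ans=3

Final answer: 3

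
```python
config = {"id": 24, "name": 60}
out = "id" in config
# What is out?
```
Trace:
  config={'id': 24, 'name': 60}
  config={'id': 24, 'name': 60}, out=True

Final answer: True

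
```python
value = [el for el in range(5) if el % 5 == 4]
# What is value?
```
Trace:
  el=0
  el=1
  el=2
  el=3
  el=4
  value=[4]

Final answer: [4]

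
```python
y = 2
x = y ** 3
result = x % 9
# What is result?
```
Trace:
  y=2
  y=2, x=8
  y=2, x=8, result=8

Final answer: 8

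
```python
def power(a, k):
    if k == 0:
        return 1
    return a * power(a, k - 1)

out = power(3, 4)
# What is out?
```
Call trace:
power(a=3, k=4)
  power(a=3, k=3)
    power(a=3, k=2)
      power(a=3, k=1)
        power(a=3, k=0)
        -> return 1
      -> return 3
    -> return 9
  -> return 27
-> return 81

Final answer: 81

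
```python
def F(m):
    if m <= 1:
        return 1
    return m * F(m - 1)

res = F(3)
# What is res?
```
Call trace:
F(m=3)
  F(m=2)
    F(m=1)
    -> return 1
  -> return 2
-> return 6

Final answer: 6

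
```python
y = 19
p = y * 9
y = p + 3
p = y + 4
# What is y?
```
Trace:
  y=19
  y=19, p=171
  y=174, p=171
  y=174, p=178

Final answer: 174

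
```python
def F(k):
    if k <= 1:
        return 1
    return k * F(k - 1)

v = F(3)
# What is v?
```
Call trace:
F(k=3)
  F(k=2)
    F(k=1)
    -> return 1
  -> return 2
-> return 6

Final answer: 6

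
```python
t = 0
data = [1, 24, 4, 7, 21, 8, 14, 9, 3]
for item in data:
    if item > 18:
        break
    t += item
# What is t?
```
Trace:
  t=0
  t=1, item=1
  t=1, item=24

Final answer: 1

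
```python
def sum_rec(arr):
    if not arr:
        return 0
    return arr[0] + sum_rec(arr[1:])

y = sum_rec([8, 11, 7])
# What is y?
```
Call trace:
sum_rec(arr=[8, 11, 7])
  sum_rec(arr=[11, 7])
    sum_rec(arr=[7])
      sum_rec(arr=[])
      -> return 0
    -> return 7
  -> return 18
-> return 26

Final answer: 26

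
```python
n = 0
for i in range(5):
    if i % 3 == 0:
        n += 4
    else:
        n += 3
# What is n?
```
Trace:
  n=0
  n=4, i=0
  n=7, i=1
  n=10, i=2
  n=14, i=3
  n=17, i=4

Final answer: 17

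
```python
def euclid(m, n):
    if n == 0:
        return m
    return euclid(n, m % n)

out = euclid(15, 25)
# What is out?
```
Call trace:
euclid(m=15, n=25)
  euclid(m=25, n=15)
    euclid(m=15, n=10)
      euclid(m=10, n=5)
        euclid(m=5, n=0)
        -> return 5
      -> return 5
    -> return 5
  -> return 5
-> return 5

Final answer: 5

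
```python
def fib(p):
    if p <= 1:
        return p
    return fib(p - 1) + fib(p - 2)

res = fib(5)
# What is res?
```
Call trace (a repeated sub-call is expanded the first time; later identical calls just restate its return value):
fib(p=5)
  fib(p=4)
    fib(p=3)
      fib(p=2)
        fib(p=1)
        -> return 1
        fib(p=0)
        -> return 0
      -> return 1
      fib(p=1)
      -> return 1
    -> return 2
    fib(p=2) -> return 1  (same call as traced above)
  -> return 3
  fib(p=3) -> return 2  (same call as traced above)
-> return 5

Final answer: 5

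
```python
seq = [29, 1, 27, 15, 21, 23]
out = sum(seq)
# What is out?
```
Trace:
  seq=[29, 1, 27, 15, 21, 23]
  seq=[29, 1, 27, 15, 21, 23], out=116

Final answer: 116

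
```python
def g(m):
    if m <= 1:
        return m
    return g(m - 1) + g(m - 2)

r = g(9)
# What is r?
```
Call trace (a repeated sub-call is expanded the first time; later identical calls just restate its return value):
g(m=9)
  g(m=8)
    g(m=7)
      g(m=6)
        g(m=5)
          g(m=4)
            g(m=3)
              g(m=2)
                g(m=1)
                -> return 1
                g(m=0)
                -> return 0
              -> return 1
              g(m=1)
              -> return 1
            -> return 2
            g(m=2) -> return 1  (same call as traced above)
          -> return 3
          g(m=3) -> return 2  (same call as traced above)
        -> return 5
        g(m=4) -> return 3  (same call as traced above)
      -> return 8
      g(m=5) -> return 5  (same call as traced above)
    -> return 13
    g(m=6) -> return 8  (same call as traced above)
  -> return 21
  g(m=7) -> return 13  (same call as traced above)
-> return 34

Final answer: 34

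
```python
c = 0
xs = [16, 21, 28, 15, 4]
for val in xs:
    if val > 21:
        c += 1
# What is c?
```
Trace:
  c=0
  c=0, val=16
  c=0, val=21
  c=1, val=28
  c=1, val=15
  c=1, val=4

Final answer: 1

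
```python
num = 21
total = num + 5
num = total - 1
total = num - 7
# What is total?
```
Trace:
  num=21
  num=21, total=26
  num=25, total=26
  num=25, total=18

Final answer: 18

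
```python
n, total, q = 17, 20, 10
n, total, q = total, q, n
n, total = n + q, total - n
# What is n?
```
Trace:
  n=17, total=20, q=10
  n=20, total=10, q=17
  n=37, total=-10, q=17

Final answer: 37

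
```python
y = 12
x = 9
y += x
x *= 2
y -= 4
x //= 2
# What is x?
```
Trace:
  y=12
  y=12, x=9
  y=21, x=9
  y=21, x=18
  y=17, x=18
  y=17, x=9

Final answer: 9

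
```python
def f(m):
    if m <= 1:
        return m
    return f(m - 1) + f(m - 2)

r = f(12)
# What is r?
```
Call trace (a repeated sub-call is expanded the first time; later identical calls just restate its return value):
f(m=12)
  f(m=11)
    f(m=10)
      f(m=9)
        f(m=8)
          f(m=7)
            f(m=6)
              f(m=5)
                f(m=4)
                  f(m=3)
                    f(m=2)
                      f(m=1)
                      -> return 1
                      f(m=0)
                      -> return 0
                    -> return 1
                    f(m=1)
                    -> return 1
                  -> return 2
                  f(m=2) -> return 1  (same call as traced above)
                -> return 3
                f(m=3) -> return 2  (same call as traced above)
              -> return 5
              f(m=4) -> return 3  (same call as traced above)
            -> return 8
            f(m=5) -> return 5  (same call as traced above)
          -> return 13
          f(m=6) -> return 8  (same call as traced above)
        -> return 21
        f(m=7) -> return 13  (same call as traced above)
      -> return 34
      f(m=8) -> return 21  (same call as traced above)
    -> return 55
    f(m=9) -> return 34  (same call as traced above)
  -> return 89
  f(m=10) -> return 55  (same call as traced above)
-> return 144

Final answer: 144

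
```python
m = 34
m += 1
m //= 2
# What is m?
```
Trace:
  m=34
  m=35
  m=17

Final answer: 17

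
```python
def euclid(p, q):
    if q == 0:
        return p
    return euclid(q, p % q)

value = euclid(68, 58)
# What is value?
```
Call trace:
euclid(p=68, q=58)
  euclid(p=58, q=10)
    euclid(p=10, q=8)
      euclid(p=8, q=2)
        euclid(p=2, q=0)
        -> return 2
      -> return 2
    -> return 2
  -> return 2
-> return 2

Final answer: 2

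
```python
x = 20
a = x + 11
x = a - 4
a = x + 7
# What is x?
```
Trace:
  x=20
  x=20, a=31
  x=27, a=31
  x=27, a=34

Final answer: 27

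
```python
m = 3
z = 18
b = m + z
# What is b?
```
Trace:
  m=3
  m=3, z=18
  m=3, z=18, b=21

Final answer: 21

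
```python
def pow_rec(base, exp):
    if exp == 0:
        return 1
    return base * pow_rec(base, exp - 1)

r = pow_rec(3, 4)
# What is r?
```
Call trace:
pow_rec(base=3, exp=4)
  pow_rec(base=3, exp=3)
    pow_rec(base=3, exp=2)
      pow_rec(base=3, exp=1)
        pow_rec(base=3, exp=0)
        -> return 1
      -> return 3
    -> return 9
  -> return 27
-> return 81

Final answer: 81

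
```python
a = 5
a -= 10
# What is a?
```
Trace:
  a=5
  a=-5

Final answer: -5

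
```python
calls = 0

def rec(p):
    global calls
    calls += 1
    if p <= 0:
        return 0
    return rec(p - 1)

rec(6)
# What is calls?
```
Call trace:
rec(p=6)
  rec(p=5)
    rec(p=4)
      rec(p=3)
        rec(p=2)
          rec(p=1)
            rec(p=0)
            -> return 0
          -> return 0
        -> return 0
      -> return 0
    -> return 0
  -> return 0
-> return 0

calls is incremented once per call. rec is entered once for each p = 6, 5, 4, 3, 2, 1, 0 (the p <= 0 call returns without recursing), i.e. 6 + 1 calls.
calls = 7

Final answer: 7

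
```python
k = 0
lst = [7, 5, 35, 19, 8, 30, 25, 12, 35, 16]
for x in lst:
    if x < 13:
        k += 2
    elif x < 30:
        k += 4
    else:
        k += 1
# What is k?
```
Trace:
  k=0
  k=2, x=7
  k=4, x=5
  k=5, x=35
  k=9, x=19
  k=11, x=8
  k=12, x=30
  k=16, x=25
  k=18, x=12
  k=19, x=35
  k=23, x=16

Final answer: 23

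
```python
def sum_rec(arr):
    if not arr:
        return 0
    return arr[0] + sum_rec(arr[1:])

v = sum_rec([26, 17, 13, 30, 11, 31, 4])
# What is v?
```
Call trace:
sum_rec(arr=[26, 17, 13, 30, 11, 31, 4])
  sum_rec(arr=[17, 13, 30, 11, 31, 4])
    sum_rec(arr=[13, 30, 11, 31, 4])
      sum_rec(arr=[30, 11, 31, 4])
        sum_rec(arr=[11, 31, 4])
          sum_rec(arr=[31, 4])
            sum_rec(arr=[4])
              sum_rec(arr=[])
              -> return 0
            -> return 4
          -> return 35
        -> return 46
      -> return 76
    -> return 89
  -> return 106
-> return 132

Final answer: 132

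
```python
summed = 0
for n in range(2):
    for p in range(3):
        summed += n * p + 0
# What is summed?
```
Trace:
  summed=0
  summed=0, n=0, p=0
  summed=0, n=0, p=1
  summed=0, n=0, p=2
  summed=0, n=1, p=0
  summed=1, n=1, p=1
  summed=3, n=1, p=2

Final answer: 3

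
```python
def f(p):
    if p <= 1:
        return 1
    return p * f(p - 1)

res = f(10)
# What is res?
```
Call trace:
f(p=10)
  f(p=9)
    f(p=8)
      f(p=7)
        f(p=6)
          f(p=5)
            f(p=4)
              f(p=3)
                f(p=2)
                  f(p=1)
                  -> return 1
                -> return 2
              -> return 6
            -> return 24
          -> return 120
        -> return 720
      -> return 5040
    -> return 40320
  -> return 362880
-> return 3628800

Final answer: 3628800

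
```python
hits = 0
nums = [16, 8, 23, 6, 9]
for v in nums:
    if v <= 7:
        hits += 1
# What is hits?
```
Trace:
  hits=0
  hits=0, v=16
  hits=0, v=8
  hits=0, v=23
  hits=1, v=6
  hits=1, v=9

Final answer: 1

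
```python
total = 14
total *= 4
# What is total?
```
Trace:
  total=14
  total=56

Final answer: 56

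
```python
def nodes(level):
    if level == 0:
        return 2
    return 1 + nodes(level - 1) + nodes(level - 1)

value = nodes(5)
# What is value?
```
Call trace (a repeated sub-call is expanded the first time; later identical calls just restate its return value):
nodes(level=5)
  nodes(level=4)
    nodes(level=3)
      nodes(level=2)
        nodes(level=1)
          nodes(level=0)
          -> return 2
          nodes(level=0)
          -> return 2
        -> return 5
        nodes(level=1) -> return 5  (same call as traced above)
      -> return 11
      nodes(level=2) -> return 11  (same call as traced above)
    -> return 23
    nodes(level=3) -> return 23  (same call as traced above)
  -> return 47
  nodes(level=4) -> return 47  (same call as traced above)
-> return 95

Final answer: 95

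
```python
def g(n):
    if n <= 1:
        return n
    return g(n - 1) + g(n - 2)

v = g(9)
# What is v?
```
Call trace (a repeated sub-call is expanded the first time; later identical calls just restate its return value):
g(n=9)
  g(n=8)
    g(n=7)
      g(n=6)
        g(n=5)
          g(n=4)
            g(n=3)
              g(n=2)
                g(n=1)
                -> return 1
                g(n=0)
                -> return 0
              -> return 1
              g(n=1)
              -> return 1
            -> return 2
            g(n=2) -> return 1  (same call as traced above)
          -> return 3
          g(n=3) -> return 2  (same call as traced above)
        -> return 5
        g(n=4) -> return 3  (same call as traced above)
      -> return 8
      g(n=5) -> return 5  (same call as traced above)
    -> return 13
    g(n=6) -> return 8  (same call as traced above)
  -> return 21
  g(n=7) -> return 13  (same call as traced above)
-> return 34

Final answer: 34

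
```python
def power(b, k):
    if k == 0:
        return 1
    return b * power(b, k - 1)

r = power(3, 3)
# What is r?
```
Call trace:
power(b=3, k=3)
  power(b=3, k=2)
    power(b=3, k=1)
      power(b=3, k=0)
      -> return 1
    -> return 3
  -> return 9
-> return 27

Final answer: 27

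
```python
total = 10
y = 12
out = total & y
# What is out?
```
Trace:
  total=10
  total=10, y=12
  total=10, y=12, out=8

Final answer: 8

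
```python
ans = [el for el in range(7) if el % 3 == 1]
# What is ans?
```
Trace:
  el=0
  el=1
  el=2
  el=3
  el=4
  el=5
  el=6
  ans=[1, 4]

Final answer: [1, 4]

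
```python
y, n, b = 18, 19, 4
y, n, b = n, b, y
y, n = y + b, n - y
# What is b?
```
Trace:
  y=18, n=19, b=4
  y=19, n=4, b=18
  y=37, n=-15, b=18

Final answer: 18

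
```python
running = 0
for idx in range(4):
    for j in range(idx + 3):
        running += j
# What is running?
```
Trace:
  running=0
  running=0, idx=0, j=0
  running=1, idx=0, j=1
  running=3, idx=0, j=2
  running=3, idx=1, j=0
  running=4, idx=1, j=1
  running=6, idx=1, j=2
  running=9, idx=1, j=3
  running=9, idx=2, j=0
  running=10, idx=2, j=1
  running=12, idx=2, j=2
  running=15, idx=2, j=3
  running=19, idx=2, j=4
  running=19, idx=3, j=0
  running=20, idx=3, j=1
  running=22, idx=3, j=2
  running=25, idx=3, j=3
  running=29, idx=3, j=4
  running=34, idx=3, j=5

Final answer: 34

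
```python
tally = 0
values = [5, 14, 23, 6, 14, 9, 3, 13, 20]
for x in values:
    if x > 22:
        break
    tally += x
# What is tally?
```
Trace:
  tally=0
  tally=5, x=5
  tally=19, x=14
  tally=19, x=23

Final answer: 19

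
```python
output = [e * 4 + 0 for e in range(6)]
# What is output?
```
Trace:
  e=0
  e=1
  e=2
  e=3
  e=4
  e=5
  output=[0, 4, 8, 12, 16, 20]

Final answer: [0, 4, 8, 12, 16, 20]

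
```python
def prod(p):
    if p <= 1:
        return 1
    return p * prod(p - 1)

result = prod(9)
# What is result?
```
Call trace:
prod(p=9)
  prod(p=8)
    prod(p=7)
      prod(p=6)
        prod(p=5)
          prod(p=4)
            prod(p=3)
              prod(p=2)
                prod(p=1)
                -> return 1
              -> return 2
            -> return 6
          -> return 24
        -> return 120
      -> return 720
    -> return 5040
  -> return 40320
-> return 362880

Final answer: 362880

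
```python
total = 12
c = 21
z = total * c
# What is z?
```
Trace:
  total=12
  total=12, c=21
  total=12, c=21, z=252

Final answer: 252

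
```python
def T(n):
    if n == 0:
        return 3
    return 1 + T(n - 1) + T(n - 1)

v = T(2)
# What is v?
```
Call trace (a repeated sub-call is expanded the first time; later identical calls just restate its return value):
T(n=2)
  T(n=1)
    T(n=0)
    -> return 3
    T(n=0)
    -> return 3
  -> return 7
  T(n=1) -> return 7  (same call as traced above)
-> return 15

Final answer: 15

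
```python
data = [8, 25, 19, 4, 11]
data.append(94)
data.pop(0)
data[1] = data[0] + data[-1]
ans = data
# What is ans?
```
Trace:
  data=[8, 25, 19, 4, 11]
  data=[8, 25, 19, 4, 11, 94]
  data=[25, 19, 4, 11, 94]
  data=[25, 119, 4, 11, 94]
  data=[25, 119, 4, 11, 94], ans=[25, 119, 4, 11, 94]

Final answer: [25, 119, 4, 11, 94]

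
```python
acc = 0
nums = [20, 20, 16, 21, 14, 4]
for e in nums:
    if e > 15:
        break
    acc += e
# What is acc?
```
Trace:
  acc=0
  acc=0, e=20

Final answer: 0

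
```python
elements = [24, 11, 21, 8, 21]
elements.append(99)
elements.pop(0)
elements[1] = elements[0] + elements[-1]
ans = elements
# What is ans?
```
Trace:
  elements=[24, 11, 21, 8, 21]
  elements=[24, 11, 21, 8, 21, 99]
  elements=[11, 21, 8, 21, 99]
  elements=[11, 110, 8, 21, 99]
  elements=[11, 110, 8, 21, 99], ans=[11, 110, 8, 21, 99]

Final answer: [11, 110, 8, 21, 99]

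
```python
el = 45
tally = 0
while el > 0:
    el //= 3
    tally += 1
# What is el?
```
Trace:
  el=45
  el=45, tally=0
  el=15, tally=1
  el=5, tally=2
  el=1, tally=3
  el=0, tally=4

Final answer: 0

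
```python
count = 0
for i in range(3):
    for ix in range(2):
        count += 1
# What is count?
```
Trace:
  count=0
  count=1, i=0, ix=0
  count=2, i=0, ix=1
  count=3, i=1, ix=0
  count=4, i=1, ix=1
  count=5, i=2, ix=0
  count=6, i=2, ix=1

Final answer: 6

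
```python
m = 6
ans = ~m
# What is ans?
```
Trace:
  m=6
  m=6, ans=-7

Final answer: -7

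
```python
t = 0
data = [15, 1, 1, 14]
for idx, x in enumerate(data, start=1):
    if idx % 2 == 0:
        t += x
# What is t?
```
Trace:
  t=0
  t=0, idx=1, x=15
  t=1, idx=2, x=1
  t=1, idx=3, x=1
  t=15, idx=4, x=14

Final answer: 15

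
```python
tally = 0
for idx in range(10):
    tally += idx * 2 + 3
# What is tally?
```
Trace:
  tally=0
  tally=3, idx=0
  tally=8, idx=1
  tally=15, idx=2
  tally=24, idx=3
  tally=35, idx=4
  tally=48, idx=5
  tally=63, idx=6
  tally=80, idx=7
  tally=99, idx=8
  tally=120, idx=9

Final answer: 120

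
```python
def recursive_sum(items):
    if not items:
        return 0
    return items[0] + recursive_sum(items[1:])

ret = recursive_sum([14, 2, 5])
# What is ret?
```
Call trace:
recursive_sum(items=[14, 2, 5])
  recursive_sum(items=[2, 5])
    recursive_sum(items=[5])
      recursive_sum(items=[])
      -> return 0
    -> return 5
  -> return 7
-> return 21

Final answer: 21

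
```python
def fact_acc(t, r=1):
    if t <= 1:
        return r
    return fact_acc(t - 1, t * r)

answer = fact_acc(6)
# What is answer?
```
Call trace:
fact_acc(t=6, r=1)
  fact_acc(t=5, r=6)
    fact_acc(t=4, r=30)
      fact_acc(t=3, r=120)
        fact_acc(t=2, r=360)
          fact_acc(t=1, r=720)
          -> return 720
        -> return 720
      -> return 720
    -> return 720
  -> return 720
-> return 720

Final answer: 720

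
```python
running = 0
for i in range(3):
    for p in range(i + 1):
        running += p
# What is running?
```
Trace:
  running=0
  running=0, i=0, p=0
  running=0, i=1, p=0
  running=1, i=1, p=1
  running=1, i=2, p=0
  running=2, i=2, p=1
  running=4, i=2, p=2

Final answer: 4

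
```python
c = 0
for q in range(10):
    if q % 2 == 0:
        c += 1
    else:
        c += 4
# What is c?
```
Trace:
  c=0
  c=1, q=0
  c=5, q=1
  c=6, q=2
  c=10, q=3
  c=11, q=4
  c=15, q=5
  c=16, q=6
  c=20, q=7
  c=21, q=8
  c=25, q=9

Final answer: 25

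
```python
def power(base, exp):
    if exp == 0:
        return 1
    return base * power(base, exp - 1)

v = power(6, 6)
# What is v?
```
Call trace:
power(base=6, exp=6)
  power(base=6, exp=5)
    power(base=6, exp=4)
      power(base=6, exp=3)
        power(base=6, exp=2)
          power(base=6, exp=1)
            power(base=6, exp=0)
            -> return 1
          -> return 6
        -> return 36
      -> return 216
    -> return 1296
  -> return 7776
-> return 46656

Final answer: 46656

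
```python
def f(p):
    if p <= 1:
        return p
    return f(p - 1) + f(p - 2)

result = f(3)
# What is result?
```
Call trace:
f(p=3)
  f(p=2)
    f(p=1)
    -> return 1
    f(p=0)
    -> return 0
  -> return 1
  f(p=1)
  -> return 1
-> return 2

Final answer: 2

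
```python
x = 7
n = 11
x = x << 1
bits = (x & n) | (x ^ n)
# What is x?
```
Trace:
  x=7
  x=7, n=11
  x=14, n=11
  x=14, n=11, bits=15

Final answer: 14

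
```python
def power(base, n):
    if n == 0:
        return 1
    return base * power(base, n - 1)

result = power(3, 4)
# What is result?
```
Call trace:
power(base=3, n=4)
  power(base=3, n=3)
    power(base=3, n=2)
      power(base=3, n=1)
        power(base=3, n=0)
        -> return 1
      -> return 3
    -> return 9
  -> return 27
-> return 81

Final answer: 81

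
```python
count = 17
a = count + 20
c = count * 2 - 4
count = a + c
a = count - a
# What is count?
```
Trace:
  count=17
  count=17, a=37
  count=17, a=37, c=30
  count=67, a=37, c=30
  count=67, a=30, c=30

Final answer: 67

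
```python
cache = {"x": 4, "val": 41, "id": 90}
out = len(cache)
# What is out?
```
Trace:
  cache={'x': 4, 'val': 41, 'id': 90}
  cache={'x': 4, 'val': 41, 'id': 90}, out=3

Final answer: 3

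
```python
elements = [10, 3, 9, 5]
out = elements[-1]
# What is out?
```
Trace:
  elements=[10, 3, 9, 5]
  elements=[10, 3, 9, 5], out=5

Final answer: 5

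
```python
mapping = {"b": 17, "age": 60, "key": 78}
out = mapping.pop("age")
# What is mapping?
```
Trace:
  mapping={'b': 17, 'age': 60, 'key': 78}
  mapping={'b': 17, 'key': 78}, out=60

Final answer: {'b': 17, 'key': 78}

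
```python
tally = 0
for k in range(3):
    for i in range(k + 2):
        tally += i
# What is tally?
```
Trace:
  tally=0
  tally=0, k=0, i=0
  tally=1, k=0, i=1
  tally=1, k=1, i=0
  tally=2, k=1, i=1
  tally=4, k=1, i=2
  tally=4, k=2, i=0
  tally=5, k=2, i=1
  tally=7, k=2, i=2
  tally=10, k=2, i=3

Final answer: 10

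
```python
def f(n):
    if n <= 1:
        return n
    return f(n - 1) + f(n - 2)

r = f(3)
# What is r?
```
Call trace:
f(n=3)
  f(n=2)
    f(n=1)
    -> return 1
    f(n=0)
    -> return 0
  -> return 1
  f(n=1)
  -> return 1
-> return 2

Final answer: 2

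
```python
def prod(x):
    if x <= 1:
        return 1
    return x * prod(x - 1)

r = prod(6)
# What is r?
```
Call trace:
prod(x=6)
  prod(x=5)
    prod(x=4)
      prod(x=3)
        prod(x=2)
          prod(x=1)
          -> return 1
        -> return 2
      -> return 6
    -> return 24
  -> return 120
-> return 720

Final answer: 720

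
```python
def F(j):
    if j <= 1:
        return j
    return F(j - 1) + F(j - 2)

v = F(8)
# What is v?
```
Call trace (a repeated sub-call is expanded the first time; later identical calls just restate its return value):
F(j=8)
  F(j=7)
    F(j=6)
      F(j=5)
        F(j=4)
          F(j=3)
            F(j=2)
              F(j=1)
              -> return 1
              F(j=0)
              -> return 0
            -> return 1
            F(j=1)
            -> return 1
          -> return 2
          F(j=2) -> return 1  (same call as traced above)
        -> return 3
        F(j=3) -> return 2  (same call as traced above)
      -> return 5
      F(j=4) -> return 3  (same call as traced above)
    -> return 8
    F(j=5) -> return 5  (same call as traced above)
  -> return 13
  F(j=6) -> return 8  (same call as traced above)
-> return 21

Final answer: 21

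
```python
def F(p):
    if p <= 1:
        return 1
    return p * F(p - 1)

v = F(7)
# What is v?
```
Call trace:
F(p=7)
  F(p=6)
    F(p=5)
      F(p=4)
        F(p=3)
          F(p=2)
            F(p=1)
            -> return 1
          -> return 2
        -> return 6
      -> return 24
    -> return 120
  -> return 720
-> return 5040

Final answer: 5040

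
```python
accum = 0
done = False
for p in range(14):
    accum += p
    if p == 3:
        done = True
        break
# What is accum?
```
Trace:
  accum=0
  accum=0, done=False
  accum=0, done=False, p=0
  accum=1, done=False, p=1
  accum=3, done=False, p=2
  accum=6, done=True, p=3

Final answer: 6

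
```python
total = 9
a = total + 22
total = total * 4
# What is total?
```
Trace:
  total=9
  total=9, a=31
  total=36, a=31

Final answer: 36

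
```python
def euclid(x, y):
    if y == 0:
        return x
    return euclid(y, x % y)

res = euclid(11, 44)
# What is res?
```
Call trace:
euclid(x=11, y=44)
  euclid(x=44, y=11)
    euclid(x=11, y=0)
    -> return 11
  -> return 11
-> return 11

Final answer: 11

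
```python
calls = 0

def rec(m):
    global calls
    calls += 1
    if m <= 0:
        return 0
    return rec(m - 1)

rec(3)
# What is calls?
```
Call trace:
rec(m=3)
  rec(m=2)
    rec(m=1)
      rec(m=0)
      -> return 0
    -> return 0
  -> return 0
-> return 0

calls is incremented once per call. rec is entered once for each m = 3, 2, 1, 0 (the m <= 0 call returns without recursing), i.e. 3 + 1 calls.
calls = 4

Final answer: 4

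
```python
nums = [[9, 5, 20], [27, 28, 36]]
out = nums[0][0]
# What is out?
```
Trace:
  nums=[[9, 5, 20], [27, 28, 36]]
  nums=[[9, 5, 20], [27, 28, 36]], out=9

Final answer: 9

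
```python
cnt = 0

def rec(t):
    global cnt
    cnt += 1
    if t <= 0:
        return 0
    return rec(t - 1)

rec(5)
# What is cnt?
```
Call trace:
rec(t=5)
  rec(t=4)
    rec(t=3)
      rec(t=2)
        rec(t=1)
          rec(t=0)
          -> return 0
        -> return 0
      -> return 0
    -> return 0
  -> return 0
-> return 0

cnt is incremented once per call. rec is entered once for each t = 5, 4, 3, 2, 1, 0 (the t <= 0 call returns without recursing), i.e. 5 + 1 calls.
cnt = 6

Final answer: 6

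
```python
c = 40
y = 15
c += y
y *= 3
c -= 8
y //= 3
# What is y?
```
Trace:
  c=40
  c=40, y=15
  c=55, y=15
  c=55, y=45
  c=47, y=45
  c=47, y=15

Final answer: 15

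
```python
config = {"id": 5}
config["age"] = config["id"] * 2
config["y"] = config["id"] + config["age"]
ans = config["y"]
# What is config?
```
Trace:
  config={'id': 5}
  config={'id': 5, 'age': 10}
  config={'id': 5, 'age': 10, 'y': 15}
  config={'id': 5, 'age': 10, 'y': 15}, ans=15

Final answer: {'id': 5, 'age': 10, 'y': 15}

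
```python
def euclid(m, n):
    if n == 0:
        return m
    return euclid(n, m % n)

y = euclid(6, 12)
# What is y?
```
Call trace:
euclid(m=6, n=12)
  euclid(m=12, n=6)
    euclid(m=6, n=0)
    -> return 6
  -> return 6
-> return 6

Final answer: 6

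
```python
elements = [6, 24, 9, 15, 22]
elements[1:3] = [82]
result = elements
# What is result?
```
Trace:
  elements=[6, 24, 9, 15, 22]
  elements=[6, 82, 15, 22]
  elements=[6, 82, 15, 22], result=[6, 82, 15, 22]

Final answer: [6, 82, 15, 22]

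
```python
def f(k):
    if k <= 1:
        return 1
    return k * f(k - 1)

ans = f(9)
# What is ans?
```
Call trace:
f(k=9)
  f(k=8)
    f(k=7)
      f(k=6)
        f(k=5)
          f(k=4)
            f(k=3)
              f(k=2)
                f(k=1)
                -> return 1
              -> return 2
            -> return 6
          -> return 24
        -> return 120
      -> return 720
    -> return 5040
  -> return 40320
-> return 362880

Final answer: 362880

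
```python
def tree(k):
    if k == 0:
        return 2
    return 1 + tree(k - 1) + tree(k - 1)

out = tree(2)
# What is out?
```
Call trace (a repeated sub-call is expanded the first time; later identical calls just restate its return value):
tree(k=2)
  tree(k=1)
    tree(k=0)
    -> return 2
    tree(k=0)
    -> return 2
  -> return 5
  tree(k=1) -> return 5  (same call as traced above)
-> return 11

Final answer: 11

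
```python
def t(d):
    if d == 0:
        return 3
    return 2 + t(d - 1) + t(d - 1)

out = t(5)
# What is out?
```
Call trace (a repeated sub-call is expanded the first time; later identical calls just restate its return value):
t(d=5)
  t(d=4)
    t(d=3)
      t(d=2)
        t(d=1)
          t(d=0)
          -> return 3
          t(d=0)
          -> return 3
        -> return 8
        t(d=1) -> return 8  (same call as traced above)
      -> return 18
      t(d=2) -> return 18  (same call as traced above)
    -> return 38
    t(d=3) -> return 38  (same call as traced above)
  -> return 78
  t(d=4) -> return 78  (same call as traced above)
-> return 158

Final answer: 158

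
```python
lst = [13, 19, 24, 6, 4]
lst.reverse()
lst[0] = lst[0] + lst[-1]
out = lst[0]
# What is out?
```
Trace:
  lst=[13, 19, 24, 6, 4]
  lst=[4, 6, 24, 19, 13]
  lst=[17, 6, 24, 19, 13]
  lst=[17, 6, 24, 19, 13], out=17

Final answer: 17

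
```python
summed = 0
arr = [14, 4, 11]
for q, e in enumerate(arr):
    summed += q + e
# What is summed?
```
Trace:
  summed=0
  summed=14, q=0, e=14
  summed=19, q=1, e=4
  summed=32, q=2, e=11

Final answer: 32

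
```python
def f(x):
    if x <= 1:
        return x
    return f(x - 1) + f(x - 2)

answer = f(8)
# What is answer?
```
Call trace (a repeated sub-call is expanded the first time; later identical calls just restate its return value):
f(x=8)
  f(x=7)
    f(x=6)
      f(x=5)
        f(x=4)
          f(x=3)
            f(x=2)
              f(x=1)
              -> return 1
              f(x=0)
              -> return 0
            -> return 1
            f(x=1)
            -> return 1
          -> return 2
          f(x=2) -> return 1  (same call as traced above)
        -> return 3
        f(x=3) -> return 2  (same call as traced above)
      -> return 5
      f(x=4) -> return 3  (same call as traced above)
    -> return 8
    f(x=5) -> return 5  (same call as traced above)
  -> return 13
  f(x=6) -> return 8  (same call as traced above)
-> return 21

Final answer: 21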